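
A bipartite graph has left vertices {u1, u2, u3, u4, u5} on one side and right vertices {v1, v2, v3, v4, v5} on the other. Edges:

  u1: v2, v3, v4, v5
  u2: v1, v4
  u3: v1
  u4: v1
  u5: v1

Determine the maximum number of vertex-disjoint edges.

3

Unit-capacity flow: source→left, listed edges, right→sink; max matching = max flow.
Augmenting path u1→v2 (+1); matched 1.
Augmenting path u2→v1 (+1); matched 2.
Augmenting path u3→v1→u2→v4 (+1); matched 3.
No augmenting path remains; maximum matching = 3.
König certificate: {u1, u2, v1} is a vertex cover of size 3 (every listed pair touches it), so no matching can be larger.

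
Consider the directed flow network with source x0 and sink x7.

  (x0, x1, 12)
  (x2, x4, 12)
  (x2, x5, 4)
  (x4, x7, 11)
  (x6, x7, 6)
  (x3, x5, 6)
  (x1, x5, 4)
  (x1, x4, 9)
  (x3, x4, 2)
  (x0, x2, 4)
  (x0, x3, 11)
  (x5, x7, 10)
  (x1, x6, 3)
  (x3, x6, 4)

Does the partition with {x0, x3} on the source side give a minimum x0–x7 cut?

No — its capacity is 28, but the minimum cut has capacity 27.

Given cut capacity: 12 + 4 + 2 + 6 + 4 = 28.
Augment x0→x1→x4→x7: bottleneck 9, flow now 9.
Augment x0→x1→x5→x7: bottleneck 3, flow now 12.
Augment x0→x2→x4→x7: bottleneck 2, flow now 14.
Augment x0→x2→x5→x7: bottleneck 2, flow now 16.
Augment x0→x3→x5→x7: bottleneck 5, flow now 21.
Augment x0→x3→x6→x7: bottleneck 4, flow now 25.
Augment x0→x3→x4→x1→x6→x7: bottleneck 2, flow now 27. (uses reverse residual edge)
No augmenting path remains; maximum flow = 27.
In the residual graph, reachable from x0: {x0}.
Min-cut edges: x0→x1 (12), x0→x2 (4), x0→x3 (11); capacity 12 + 4 + 11 = 27.
Cut capacity 28 exceeds the max flow 27, so it is not minimum.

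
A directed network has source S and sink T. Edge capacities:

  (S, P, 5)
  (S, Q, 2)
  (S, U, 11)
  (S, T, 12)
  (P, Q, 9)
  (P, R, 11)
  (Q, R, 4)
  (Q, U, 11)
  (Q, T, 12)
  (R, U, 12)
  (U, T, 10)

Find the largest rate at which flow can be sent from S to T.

29

Augment S→T: bottleneck 12, flow now 12.
Augment S→Q→T: bottleneck 2, flow now 14.
Augment S→U→T: bottleneck 10, flow now 24.
Augment S→P→Q→T: bottleneck 5, flow now 29.
No augmenting path remains; maximum flow = 29.
In the residual graph, reachable from S: {S, U}.
Min-cut edges: S→P (5), S→Q (2), S→T (12), U→T (10); capacity 5 + 2 + 12 + 10 = 29.
This cut is saturated, so no flow can exceed 29.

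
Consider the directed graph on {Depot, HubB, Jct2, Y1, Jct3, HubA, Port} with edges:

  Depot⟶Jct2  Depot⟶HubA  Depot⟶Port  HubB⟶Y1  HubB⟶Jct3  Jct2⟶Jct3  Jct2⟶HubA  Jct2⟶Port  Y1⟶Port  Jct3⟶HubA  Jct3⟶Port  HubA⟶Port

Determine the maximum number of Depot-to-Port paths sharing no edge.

Assign every edge capacity 1; by Menger, the answer equals the max flow.
Path Depot→Port (+1); total 1.
Path Depot→Jct2→Port (+1); total 2.
Path Depot→HubA→Port (+1); total 3.
No residual Depot→Port path; max flow = 3.
Certifying cut of size 3: {Depot→HubA, Depot→Jct2, Depot→Port}.

3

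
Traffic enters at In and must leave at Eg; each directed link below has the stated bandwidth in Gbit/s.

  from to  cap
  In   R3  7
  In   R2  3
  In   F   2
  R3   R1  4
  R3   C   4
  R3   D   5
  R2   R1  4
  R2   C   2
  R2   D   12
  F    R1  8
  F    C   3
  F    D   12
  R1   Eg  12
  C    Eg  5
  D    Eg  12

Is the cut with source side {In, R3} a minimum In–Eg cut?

No — its capacity is 18, but the minimum cut has capacity 12.

Given cut capacity: 3 + 2 + 4 + 4 + 5 = 18.
Augment In→R3→R1→Eg: bottleneck 4, flow now 4.
Augment In→R3→C→Eg: bottleneck 3, flow now 7.
Augment In→R2→R1→Eg: bottleneck 3, flow now 10.
Augment In→F→R1→Eg: bottleneck 2, flow now 12.
No augmenting path remains; maximum flow = 12.
In the residual graph, reachable from In: {In}.
Min-cut edges: In→R3 (7), In→R2 (3), In→F (2); capacity 7 + 3 + 2 = 12.
Cut capacity 18 exceeds the max flow 12, so it is not minimum.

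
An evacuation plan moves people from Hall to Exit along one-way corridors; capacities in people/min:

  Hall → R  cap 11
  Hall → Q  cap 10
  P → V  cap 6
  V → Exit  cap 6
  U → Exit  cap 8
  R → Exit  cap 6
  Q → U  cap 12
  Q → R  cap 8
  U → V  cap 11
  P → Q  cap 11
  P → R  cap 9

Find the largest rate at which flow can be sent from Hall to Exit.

16

Augment Hall→R→Exit: bottleneck 6, flow now 6.
Augment Hall→Q→U→Exit: bottleneck 8, flow now 14.
Augment Hall→Q→U→V→Exit: bottleneck 2, flow now 16.
No augmenting path remains; maximum flow = 16.
In the residual graph, reachable from Hall: {Hall, R}.
Min-cut edges: Hall→Q (10), R→Exit (6); capacity 10 + 6 = 16.
This cut is saturated, so no flow can exceed 16.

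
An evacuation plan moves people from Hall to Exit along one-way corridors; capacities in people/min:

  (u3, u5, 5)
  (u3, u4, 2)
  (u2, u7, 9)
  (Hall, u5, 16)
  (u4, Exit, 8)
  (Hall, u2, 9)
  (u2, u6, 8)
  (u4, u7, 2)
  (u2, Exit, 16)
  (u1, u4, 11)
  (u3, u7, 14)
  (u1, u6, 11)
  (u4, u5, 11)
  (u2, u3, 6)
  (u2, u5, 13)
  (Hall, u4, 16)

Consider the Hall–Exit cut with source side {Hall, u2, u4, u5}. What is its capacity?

49

Edges leaving {Hall, u2, u4, u5}: u2→u3 (6), u2→u6 (8), u2→u7 (9), u2→Exit (16), u4→u7 (2), u4→Exit (8).
Cut capacity = 6 + 8 + 9 + 16 + 2 + 8 = 49.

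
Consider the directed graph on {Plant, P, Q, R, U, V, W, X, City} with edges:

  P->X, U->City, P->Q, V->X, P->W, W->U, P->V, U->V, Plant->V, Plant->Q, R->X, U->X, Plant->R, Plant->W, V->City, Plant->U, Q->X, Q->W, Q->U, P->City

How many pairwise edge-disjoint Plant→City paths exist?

Assign every edge capacity 1; by Menger, the answer equals the max flow.
Path Plant→U→City (+1); total 1.
Path Plant→V→City (+1); total 2.
No residual Plant→City path; max flow = 2.
Certifying cut of size 2: {U→City, V→City}.

2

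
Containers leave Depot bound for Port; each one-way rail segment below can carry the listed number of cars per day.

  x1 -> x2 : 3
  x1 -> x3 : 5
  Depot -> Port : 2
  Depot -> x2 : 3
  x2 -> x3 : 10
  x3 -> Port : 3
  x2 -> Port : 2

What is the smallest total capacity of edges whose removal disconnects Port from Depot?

5

Augment Depot→Port: bottleneck 2, flow now 2.
Augment Depot→x2→Port: bottleneck 2, flow now 4.
Augment Depot→x2→x3→Port: bottleneck 1, flow now 5.
No augmenting path remains; maximum flow = 5.
By max-flow min-cut, the minimum cut capacity equals the max flow.
In the residual graph, reachable from Depot: {Depot}.
Min-cut edges: Depot→x2 (3), Depot→Port (2); capacity 3 + 2 = 5.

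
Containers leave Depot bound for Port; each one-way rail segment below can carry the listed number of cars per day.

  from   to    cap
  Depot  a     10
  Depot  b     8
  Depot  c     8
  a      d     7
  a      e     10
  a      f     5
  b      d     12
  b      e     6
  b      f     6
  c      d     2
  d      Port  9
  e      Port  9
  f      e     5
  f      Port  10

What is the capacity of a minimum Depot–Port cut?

20

Augment Depot→a→d→Port: bottleneck 7, flow now 7.
Augment Depot→a→e→Port: bottleneck 3, flow now 10.
Augment Depot→b→d→Port: bottleneck 2, flow now 12.
Augment Depot→b→e→Port: bottleneck 6, flow now 18.
Augment Depot→c→d→a→f→Port: bottleneck 2, flow now 20. (uses reverse residual edge)
No augmenting path remains; maximum flow = 20.
By max-flow min-cut, the minimum cut capacity equals the max flow.
In the residual graph, reachable from Depot: {Depot, c}.
Min-cut edges: Depot→a (10), Depot→b (8), c→d (2); capacity 10 + 8 + 2 = 20.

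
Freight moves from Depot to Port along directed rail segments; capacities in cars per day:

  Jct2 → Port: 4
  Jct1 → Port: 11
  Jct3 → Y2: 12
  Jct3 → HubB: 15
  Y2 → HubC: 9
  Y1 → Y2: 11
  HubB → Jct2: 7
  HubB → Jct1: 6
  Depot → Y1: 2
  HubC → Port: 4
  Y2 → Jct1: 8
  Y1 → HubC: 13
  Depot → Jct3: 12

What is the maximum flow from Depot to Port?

14

Augment Depot→Y1→HubC→Port: bottleneck 2, flow now 2.
Augment Depot→Jct3→HubB→Jct2→Port: bottleneck 4, flow now 6.
Augment Depot→Jct3→HubB→Jct1→Port: bottleneck 6, flow now 12.
Augment Depot→Jct3→Y2→HubC→Port: bottleneck 2, flow now 14.
No augmenting path remains; maximum flow = 14.
In the residual graph, reachable from Depot: {Depot}.
Min-cut edges: Depot→Jct3 (12), Depot→Y1 (2); capacity 12 + 2 = 14.
This cut is saturated, so no flow can exceed 14.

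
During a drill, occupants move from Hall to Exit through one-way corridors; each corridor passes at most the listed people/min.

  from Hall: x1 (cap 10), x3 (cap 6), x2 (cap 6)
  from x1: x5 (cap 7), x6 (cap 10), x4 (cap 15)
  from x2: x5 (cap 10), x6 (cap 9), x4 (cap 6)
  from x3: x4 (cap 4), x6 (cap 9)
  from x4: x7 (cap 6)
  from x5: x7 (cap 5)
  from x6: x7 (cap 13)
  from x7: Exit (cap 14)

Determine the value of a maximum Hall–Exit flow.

Augment Hall→x1→x4→x7→Exit: bottleneck 6, flow now 6.
Augment Hall→x1→x5→x7→Exit: bottleneck 4, flow now 10.
Augment Hall→x2→x5→x7→Exit: bottleneck 1, flow now 11.
Augment Hall→x2→x6→x7→Exit: bottleneck 3, flow now 14.
No augmenting path remains; maximum flow = 14.
In the residual graph, reachable from Hall: {Hall, x1, x2, x3, x4, x5, x6, x7}.
Min-cut edges: x7→Exit (14); capacity 14 = 14.
This cut is saturated, so no flow can exceed 14.

14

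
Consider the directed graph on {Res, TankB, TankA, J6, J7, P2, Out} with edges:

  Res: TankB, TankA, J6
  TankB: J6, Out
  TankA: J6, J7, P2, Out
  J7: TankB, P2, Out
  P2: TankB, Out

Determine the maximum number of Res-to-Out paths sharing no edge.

Assign every edge capacity 1; by Menger, the answer equals the max flow.
Path Res→TankB→Out (+1); total 1.
Path Res→TankA→Out (+1); total 2.
No residual Res→Out path; max flow = 2.
Certifying cut of size 2: {Res→TankA, Res→TankB}.

2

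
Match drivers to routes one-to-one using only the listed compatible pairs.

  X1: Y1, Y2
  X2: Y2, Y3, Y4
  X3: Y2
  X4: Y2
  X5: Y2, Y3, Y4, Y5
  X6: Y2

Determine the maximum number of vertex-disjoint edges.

Unit-capacity flow: source→left, listed edges, right→sink; max matching = max flow.
Augmenting path X1→Y1 (+1); matched 1.
Augmenting path X2→Y2 (+1); matched 2.
Augmenting path X5→Y3 (+1); matched 3.
Augmenting path X3→Y2→X2→Y4 (+1); matched 4.
No augmenting path remains; maximum matching = 4.
König certificate: {X1, X2, X5, Y2} is a vertex cover of size 4 (every listed pair touches it), so no matching can be larger.

4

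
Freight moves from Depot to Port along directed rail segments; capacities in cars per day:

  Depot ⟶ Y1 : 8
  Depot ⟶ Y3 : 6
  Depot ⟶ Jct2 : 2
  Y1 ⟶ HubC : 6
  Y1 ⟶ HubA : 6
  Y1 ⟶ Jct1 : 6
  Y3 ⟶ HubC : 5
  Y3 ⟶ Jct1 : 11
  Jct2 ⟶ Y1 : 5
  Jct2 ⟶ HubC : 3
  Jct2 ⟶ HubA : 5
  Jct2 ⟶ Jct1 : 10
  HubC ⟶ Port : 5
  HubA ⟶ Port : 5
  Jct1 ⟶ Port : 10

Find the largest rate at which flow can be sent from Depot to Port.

Augment Depot→Y1→HubC→Port: bottleneck 5, flow now 5.
Augment Depot→Y1→HubA→Port: bottleneck 3, flow now 8.
Augment Depot→Y3→Jct1→Port: bottleneck 6, flow now 14.
Augment Depot→Jct2→HubA→Port: bottleneck 2, flow now 16.
No augmenting path remains; maximum flow = 16.
In the residual graph, reachable from Depot: {Depot}.
Min-cut edges: Depot→Y1 (8), Depot→Y3 (6), Depot→Jct2 (2); capacity 8 + 6 + 2 = 16.
This cut is saturated, so no flow can exceed 16.

16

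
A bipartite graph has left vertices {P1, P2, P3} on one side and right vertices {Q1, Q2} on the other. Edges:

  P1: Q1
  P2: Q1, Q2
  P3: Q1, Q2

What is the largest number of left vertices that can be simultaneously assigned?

2

Unit-capacity flow: source→left, listed edges, right→sink; max matching = max flow.
Augmenting path P1→Q1 (+1); matched 1.
Augmenting path P2→Q2 (+1); matched 2.
No augmenting path remains; maximum matching = 2.
König certificate: {Q1, Q2} is a vertex cover of size 2 (every listed pair touches it), so no matching can be larger.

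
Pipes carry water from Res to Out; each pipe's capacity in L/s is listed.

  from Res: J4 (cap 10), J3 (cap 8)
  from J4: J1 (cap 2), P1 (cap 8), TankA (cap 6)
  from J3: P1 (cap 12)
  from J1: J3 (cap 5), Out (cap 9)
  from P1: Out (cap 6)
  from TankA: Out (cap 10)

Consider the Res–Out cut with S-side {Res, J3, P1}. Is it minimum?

No — its capacity is 16, but the minimum cut has capacity 14.

Given cut capacity: 10 + 6 = 16.
Augment Res→J4→J1→Out: bottleneck 2, flow now 2.
Augment Res→J4→P1→Out: bottleneck 6, flow now 8.
Augment Res→J4→TankA→Out: bottleneck 2, flow now 10.
Augment Res→J3→P1→J4→TankA→Out: bottleneck 4, flow now 14. (uses reverse residual edge)
No augmenting path remains; maximum flow = 14.
In the residual graph, reachable from Res: {Res, J4, J3, P1}.
Min-cut edges: J4→J1 (2), J4→TankA (6), P1→Out (6); capacity 2 + 6 + 6 = 14.
Cut capacity 16 exceeds the max flow 14, so it is not minimum.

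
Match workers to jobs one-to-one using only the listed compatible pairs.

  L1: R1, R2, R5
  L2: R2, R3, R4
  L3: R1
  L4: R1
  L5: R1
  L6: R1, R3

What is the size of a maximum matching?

4

Unit-capacity flow: source→left, listed edges, right→sink; max matching = max flow.
Augmenting path L1→R1 (+1); matched 1.
Augmenting path L2→R2 (+1); matched 2.
Augmenting path L6→R3 (+1); matched 3.
Augmenting path L3→R1→L1→R5 (+1); matched 4.
No augmenting path remains; maximum matching = 4.
König certificate: {L1, L2, L6, R1} is a vertex cover of size 4 (every listed pair touches it), so no matching can be larger.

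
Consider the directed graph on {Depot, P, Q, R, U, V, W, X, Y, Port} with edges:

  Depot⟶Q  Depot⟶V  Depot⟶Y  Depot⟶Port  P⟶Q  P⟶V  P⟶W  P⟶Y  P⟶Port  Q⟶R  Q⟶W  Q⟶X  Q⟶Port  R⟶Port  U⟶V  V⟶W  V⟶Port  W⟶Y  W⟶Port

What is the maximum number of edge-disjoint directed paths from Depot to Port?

3

Assign every edge capacity 1; by Menger, the answer equals the max flow.
Path Depot→Port (+1); total 1.
Path Depot→Q→Port (+1); total 2.
Path Depot→V→Port (+1); total 3.
No residual Depot→Port path; max flow = 3.
Certifying cut of size 3: {Depot→Port, Depot→Q, Depot→V}.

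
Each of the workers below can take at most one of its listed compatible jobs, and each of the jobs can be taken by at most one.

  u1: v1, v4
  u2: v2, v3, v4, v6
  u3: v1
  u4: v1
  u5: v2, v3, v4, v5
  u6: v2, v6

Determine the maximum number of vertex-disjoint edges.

Unit-capacity flow: source→left, listed edges, right→sink; max matching = max flow.
Augmenting path u1→v1 (+1); matched 1.
Augmenting path u2→v2 (+1); matched 2.
Augmenting path u5→v3 (+1); matched 3.
Augmenting path u6→v6 (+1); matched 4.
Augmenting path u3→v1→u1→v4 (+1); matched 5.
No augmenting path remains; maximum matching = 5.
König certificate: {u1, u2, u5, u6, v1} is a vertex cover of size 5 (every listed pair touches it), so no matching can be larger.

5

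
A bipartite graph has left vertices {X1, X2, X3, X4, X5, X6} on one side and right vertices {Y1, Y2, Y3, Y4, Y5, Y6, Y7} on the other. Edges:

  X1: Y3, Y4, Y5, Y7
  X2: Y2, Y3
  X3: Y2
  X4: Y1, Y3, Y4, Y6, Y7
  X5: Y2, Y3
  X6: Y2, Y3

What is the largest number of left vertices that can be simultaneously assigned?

Unit-capacity flow: source→left, listed edges, right→sink; max matching = max flow.
Augmenting path X1→Y3 (+1); matched 1.
Augmenting path X2→Y2 (+1); matched 2.
Augmenting path X4→Y1 (+1); matched 3.
Augmenting path X5→Y3→X1→Y4 (+1); matched 4.
No augmenting path remains; maximum matching = 4.
König certificate: {X1, X4, Y2, Y3} is a vertex cover of size 4 (every listed pair touches it), so no matching can be larger.

4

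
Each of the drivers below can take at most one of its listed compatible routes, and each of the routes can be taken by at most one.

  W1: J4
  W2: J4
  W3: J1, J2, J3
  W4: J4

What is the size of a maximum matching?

Unit-capacity flow: source→left, listed edges, right→sink; max matching = max flow.
Augmenting path W1→J4 (+1); matched 1.
Augmenting path W3→J1 (+1); matched 2.
No augmenting path remains; maximum matching = 2.
König certificate: {W3, J4} is a vertex cover of size 2 (every listed pair touches it), so no matching can be larger.

2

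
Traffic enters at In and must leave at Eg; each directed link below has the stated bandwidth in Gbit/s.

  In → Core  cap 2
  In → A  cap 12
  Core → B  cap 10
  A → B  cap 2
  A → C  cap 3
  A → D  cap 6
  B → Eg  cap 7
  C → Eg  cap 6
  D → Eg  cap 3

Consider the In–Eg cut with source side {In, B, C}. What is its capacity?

27

Edges leaving {In, B, C}: In→Core (2), In→A (12), B→Eg (7), C→Eg (6).
Cut capacity = 2 + 12 + 7 + 6 = 27.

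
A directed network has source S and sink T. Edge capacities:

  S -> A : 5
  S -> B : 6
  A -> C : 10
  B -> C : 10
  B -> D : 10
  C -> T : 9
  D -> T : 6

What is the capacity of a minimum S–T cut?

Augment S→A→C→T: bottleneck 5, flow now 5.
Augment S→B→C→T: bottleneck 4, flow now 9.
Augment S→B→D→T: bottleneck 2, flow now 11.
No augmenting path remains; maximum flow = 11.
By max-flow min-cut, the minimum cut capacity equals the max flow.
In the residual graph, reachable from S: {S}.
Min-cut edges: S→A (5), S→B (6); capacity 5 + 6 = 11.

11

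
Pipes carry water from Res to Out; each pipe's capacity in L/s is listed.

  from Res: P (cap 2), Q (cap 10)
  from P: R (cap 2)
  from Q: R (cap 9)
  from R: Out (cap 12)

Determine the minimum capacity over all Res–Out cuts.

Augment Res→P→R→Out: bottleneck 2, flow now 2.
Augment Res→Q→R→Out: bottleneck 9, flow now 11.
No augmenting path remains; maximum flow = 11.
By max-flow min-cut, the minimum cut capacity equals the max flow.
In the residual graph, reachable from Res: {Res, Q}.
Min-cut edges: Res→P (2), Q→R (9); capacity 2 + 9 = 11.

11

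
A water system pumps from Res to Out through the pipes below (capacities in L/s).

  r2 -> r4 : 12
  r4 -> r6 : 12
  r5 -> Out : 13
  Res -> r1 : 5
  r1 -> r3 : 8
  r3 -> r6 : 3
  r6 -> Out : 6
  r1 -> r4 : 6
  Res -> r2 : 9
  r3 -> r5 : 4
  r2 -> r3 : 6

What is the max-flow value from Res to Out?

10

Augment Res→r1→r3→r5→Out: bottleneck 4, flow now 4.
Augment Res→r1→r3→r6→Out: bottleneck 1, flow now 5.
Augment Res→r2→r3→r6→Out: bottleneck 2, flow now 7.
Augment Res→r2→r4→r6→Out: bottleneck 3, flow now 10.
No augmenting path remains; maximum flow = 10.
In the residual graph, reachable from Res: {Res, r1, r2, r3, r4, r6}.
Min-cut edges: r3→r5 (4), r6→Out (6); capacity 4 + 6 = 10.
This cut is saturated, so no flow can exceed 10.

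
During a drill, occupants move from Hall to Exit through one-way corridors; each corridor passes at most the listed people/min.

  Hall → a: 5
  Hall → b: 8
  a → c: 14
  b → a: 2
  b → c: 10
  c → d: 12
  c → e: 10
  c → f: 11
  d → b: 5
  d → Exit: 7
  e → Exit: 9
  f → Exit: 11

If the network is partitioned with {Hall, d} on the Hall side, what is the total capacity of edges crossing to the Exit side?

Edges leaving {Hall, d}: Hall→a (5), Hall→b (8), d→b (5), d→Exit (7).
Cut capacity = 5 + 8 + 5 + 7 = 25.

25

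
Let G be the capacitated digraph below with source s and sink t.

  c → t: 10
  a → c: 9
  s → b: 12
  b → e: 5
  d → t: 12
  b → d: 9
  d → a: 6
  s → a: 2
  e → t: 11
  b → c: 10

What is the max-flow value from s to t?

Augment s→a→c→t: bottleneck 2, flow now 2.
Augment s→b→c→t: bottleneck 8, flow now 10.
Augment s→b→d→t: bottleneck 4, flow now 14.
No augmenting path remains; maximum flow = 14.
In the residual graph, reachable from s: {s}.
Min-cut edges: s→a (2), s→b (12); capacity 2 + 12 = 14.
This cut is saturated, so no flow can exceed 14.

14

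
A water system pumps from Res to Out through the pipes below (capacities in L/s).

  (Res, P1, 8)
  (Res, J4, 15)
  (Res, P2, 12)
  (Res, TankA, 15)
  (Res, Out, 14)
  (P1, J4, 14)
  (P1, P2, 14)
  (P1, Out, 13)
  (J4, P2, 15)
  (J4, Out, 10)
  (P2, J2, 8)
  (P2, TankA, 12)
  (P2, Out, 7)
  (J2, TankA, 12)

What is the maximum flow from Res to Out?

Augment Res→Out: bottleneck 14, flow now 14.
Augment Res→P1→Out: bottleneck 8, flow now 22.
Augment Res→J4→Out: bottleneck 10, flow now 32.
Augment Res→P2→Out: bottleneck 7, flow now 39.
No augmenting path remains; maximum flow = 39.
In the residual graph, reachable from Res: {Res, J4, P2, J2, TankA}.
Min-cut edges: Res→P1 (8), Res→Out (14), J4→Out (10), P2→Out (7); capacity 8 + 14 + 10 + 7 = 39.
This cut is saturated, so no flow can exceed 39.

39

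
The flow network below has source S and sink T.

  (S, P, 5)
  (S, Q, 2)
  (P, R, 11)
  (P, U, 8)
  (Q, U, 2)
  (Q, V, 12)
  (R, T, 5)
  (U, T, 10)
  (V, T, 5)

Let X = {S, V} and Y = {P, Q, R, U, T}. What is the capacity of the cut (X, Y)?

Edges leaving {S, V}: S→P (5), S→Q (2), V→T (5).
Cut capacity = 5 + 2 + 5 = 12.

12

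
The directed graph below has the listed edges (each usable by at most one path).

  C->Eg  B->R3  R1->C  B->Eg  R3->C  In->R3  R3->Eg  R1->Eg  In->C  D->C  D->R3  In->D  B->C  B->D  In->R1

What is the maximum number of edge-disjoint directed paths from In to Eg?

Assign every edge capacity 1; by Menger, the answer equals the max flow.
Path In→R3→Eg (+1); total 1.
Path In→R1→Eg (+1); total 2.
Path In→C→Eg (+1); total 3.
No residual In→Eg path; max flow = 3.
Certifying cut of size 3: {C→Eg, In→R1, R3→Eg}.

3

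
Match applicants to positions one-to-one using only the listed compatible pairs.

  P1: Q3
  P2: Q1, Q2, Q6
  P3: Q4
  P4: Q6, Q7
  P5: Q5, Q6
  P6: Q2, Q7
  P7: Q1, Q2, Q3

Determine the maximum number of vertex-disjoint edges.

7

Unit-capacity flow: source→left, listed edges, right→sink; max matching = max flow.
Augmenting path P1→Q3 (+1); matched 1.
Augmenting path P2→Q1 (+1); matched 2.
Augmenting path P3→Q4 (+1); matched 3.
Augmenting path P4→Q6 (+1); matched 4.
Augmenting path P5→Q5 (+1); matched 5.
Augmenting path P6→Q2 (+1); matched 6.
Augmenting path P7→Q2→P6→Q7 (+1); matched 7.
No augmenting path remains; maximum matching = 7.
König certificate: {P1, P2, P3, P4, P5, P6, P7} is a vertex cover of size 7 (every listed pair touches it), so no matching can be larger.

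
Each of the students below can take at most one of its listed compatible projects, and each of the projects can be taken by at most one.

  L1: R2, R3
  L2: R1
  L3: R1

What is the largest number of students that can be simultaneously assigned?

2

Unit-capacity flow: source→left, listed edges, right→sink; max matching = max flow.
Augmenting path L1→R2 (+1); matched 1.
Augmenting path L2→R1 (+1); matched 2.
No augmenting path remains; maximum matching = 2.
König certificate: {L1, R1} is a vertex cover of size 2 (every listed pair touches it), so no matching can be larger.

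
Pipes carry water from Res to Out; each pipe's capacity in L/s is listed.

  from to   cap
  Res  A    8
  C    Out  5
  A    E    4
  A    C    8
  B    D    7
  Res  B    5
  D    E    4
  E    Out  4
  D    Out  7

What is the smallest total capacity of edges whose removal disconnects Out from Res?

13

Augment Res→A→C→Out: bottleneck 5, flow now 5.
Augment Res→A→E→Out: bottleneck 3, flow now 8.
Augment Res→B→D→Out: bottleneck 5, flow now 13.
No augmenting path remains; maximum flow = 13.
By max-flow min-cut, the minimum cut capacity equals the max flow.
In the residual graph, reachable from Res: {Res}.
Min-cut edges: Res→A (8), Res→B (5); capacity 8 + 5 = 13.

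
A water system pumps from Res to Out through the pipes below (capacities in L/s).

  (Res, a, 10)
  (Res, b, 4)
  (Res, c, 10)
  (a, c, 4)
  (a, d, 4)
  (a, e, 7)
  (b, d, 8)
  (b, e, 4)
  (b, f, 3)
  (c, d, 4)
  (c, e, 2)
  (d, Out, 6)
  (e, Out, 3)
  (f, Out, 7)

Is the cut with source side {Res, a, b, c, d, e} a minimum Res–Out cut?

Given cut capacity: 3 + 6 + 3 = 12.
Augment Res→a→d→Out: bottleneck 4, flow now 4.
Augment Res→a→e→Out: bottleneck 3, flow now 7.
Augment Res→b→d→Out: bottleneck 2, flow now 9.
Augment Res→b→f→Out: bottleneck 2, flow now 11.
Augment Res→c→d→b→f→Out: bottleneck 1, flow now 12. (uses reverse residual edge)
No augmenting path remains; maximum flow = 12.
Cut capacity 12 equals the max flow, so it is a minimum cut.

Yes — it is a minimum cut (capacity 12).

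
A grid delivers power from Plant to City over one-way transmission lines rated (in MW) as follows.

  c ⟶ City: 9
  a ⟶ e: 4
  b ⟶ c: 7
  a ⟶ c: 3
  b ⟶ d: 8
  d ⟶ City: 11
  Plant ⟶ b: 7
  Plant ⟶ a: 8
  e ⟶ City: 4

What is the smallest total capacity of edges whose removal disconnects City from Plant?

14

Augment Plant→a→c→City: bottleneck 3, flow now 3.
Augment Plant→a→e→City: bottleneck 4, flow now 7.
Augment Plant→b→c→City: bottleneck 6, flow now 13.
Augment Plant→b→d→City: bottleneck 1, flow now 14.
No augmenting path remains; maximum flow = 14.
By max-flow min-cut, the minimum cut capacity equals the max flow.
In the residual graph, reachable from Plant: {Plant, a}.
Min-cut edges: Plant→b (7), a→c (3), a→e (4); capacity 7 + 3 + 4 = 14.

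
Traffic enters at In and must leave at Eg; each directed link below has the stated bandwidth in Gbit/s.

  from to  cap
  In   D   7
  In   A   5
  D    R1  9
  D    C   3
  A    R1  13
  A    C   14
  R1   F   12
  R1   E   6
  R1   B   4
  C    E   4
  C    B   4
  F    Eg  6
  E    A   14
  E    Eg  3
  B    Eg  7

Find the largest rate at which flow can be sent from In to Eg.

Augment In→D→R1→F→Eg: bottleneck 6, flow now 6.
Augment In→D→R1→E→Eg: bottleneck 1, flow now 7.
Augment In→A→R1→E→Eg: bottleneck 2, flow now 9.
Augment In→A→R1→B→Eg: bottleneck 3, flow now 12.
No augmenting path remains; maximum flow = 12.
In the residual graph, reachable from In: {In}.
Min-cut edges: In→D (7), In→A (5); capacity 7 + 5 = 12.
This cut is saturated, so no flow can exceed 12.

12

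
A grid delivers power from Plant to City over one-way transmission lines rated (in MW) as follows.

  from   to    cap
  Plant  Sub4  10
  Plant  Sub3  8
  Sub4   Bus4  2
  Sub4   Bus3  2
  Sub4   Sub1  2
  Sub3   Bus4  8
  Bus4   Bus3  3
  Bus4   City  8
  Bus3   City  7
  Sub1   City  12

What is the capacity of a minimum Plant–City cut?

14

Augment Plant→Sub4→Bus4→City: bottleneck 2, flow now 2.
Augment Plant→Sub4→Bus3→City: bottleneck 2, flow now 4.
Augment Plant→Sub4→Sub1→City: bottleneck 2, flow now 6.
Augment Plant→Sub3→Bus4→City: bottleneck 6, flow now 12.
Augment Plant→Sub3→Bus4→Bus3→City: bottleneck 2, flow now 14.
No augmenting path remains; maximum flow = 14.
By max-flow min-cut, the minimum cut capacity equals the max flow.
In the residual graph, reachable from Plant: {Plant, Sub4}.
Min-cut edges: Plant→Sub3 (8), Sub4→Bus4 (2), Sub4→Bus3 (2), Sub4→Sub1 (2); capacity 8 + 2 + 2 + 2 = 14.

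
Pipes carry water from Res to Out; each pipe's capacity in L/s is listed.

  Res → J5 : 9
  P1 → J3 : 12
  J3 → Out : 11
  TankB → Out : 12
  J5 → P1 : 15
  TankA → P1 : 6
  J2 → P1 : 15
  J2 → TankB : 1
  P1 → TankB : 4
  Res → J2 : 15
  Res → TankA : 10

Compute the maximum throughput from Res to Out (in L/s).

16

Augment Res→J2→TankB→Out: bottleneck 1, flow now 1.
Augment Res→J2→P1→J3→Out: bottleneck 11, flow now 12.
Augment Res→J2→P1→TankB→Out: bottleneck 3, flow now 15.
Augment Res→TankA→P1→TankB→Out: bottleneck 1, flow now 16.
No augmenting path remains; maximum flow = 16.
In the residual graph, reachable from Res: {Res, J2, TankA, J5, P1, J3}.
Min-cut edges: J2→TankB (1), P1→TankB (4), J3→Out (11); capacity 1 + 4 + 11 = 16.
This cut is saturated, so no flow can exceed 16.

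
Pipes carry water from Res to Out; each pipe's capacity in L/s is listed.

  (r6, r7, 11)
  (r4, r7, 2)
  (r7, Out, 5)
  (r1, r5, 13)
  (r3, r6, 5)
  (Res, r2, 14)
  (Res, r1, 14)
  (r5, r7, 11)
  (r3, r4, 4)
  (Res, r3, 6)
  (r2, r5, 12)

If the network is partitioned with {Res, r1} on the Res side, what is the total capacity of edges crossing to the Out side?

Edges leaving {Res, r1}: Res→r2 (14), Res→r3 (6), r1→r5 (13).
Cut capacity = 14 + 6 + 13 = 33.

33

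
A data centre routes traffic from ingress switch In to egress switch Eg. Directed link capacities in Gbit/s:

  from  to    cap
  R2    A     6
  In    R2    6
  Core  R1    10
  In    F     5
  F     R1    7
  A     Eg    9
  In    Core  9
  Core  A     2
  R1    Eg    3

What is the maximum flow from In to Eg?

11

Augment In→Core→A→Eg: bottleneck 2, flow now 2.
Augment In→Core→R1→Eg: bottleneck 3, flow now 5.
Augment In→R2→A→Eg: bottleneck 6, flow now 11.
No augmenting path remains; maximum flow = 11.
In the residual graph, reachable from In: {In, Core, F, R1}.
Min-cut edges: In→R2 (6), Core→A (2), R1→Eg (3); capacity 6 + 2 + 3 = 11.
This cut is saturated, so no flow can exceed 11.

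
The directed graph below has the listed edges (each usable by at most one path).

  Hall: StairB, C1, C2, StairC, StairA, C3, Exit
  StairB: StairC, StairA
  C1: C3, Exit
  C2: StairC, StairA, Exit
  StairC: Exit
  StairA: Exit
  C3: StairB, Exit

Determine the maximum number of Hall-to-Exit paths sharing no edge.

6

Assign every edge capacity 1; by Menger, the answer equals the max flow.
Path Hall→Exit (+1); total 1.
Path Hall→C1→Exit (+1); total 2.
Path Hall→C2→Exit (+1); total 3.
Path Hall→StairC→Exit (+1); total 4.
Path Hall→StairA→Exit (+1); total 5.
Path Hall→C3→Exit (+1); total 6.
No residual Hall→Exit path; max flow = 6.
Certifying cut of size 6: {Hall→C1, Hall→C2, Hall→C3, Hall→Exit, StairA→Exit, StairC→Exit}.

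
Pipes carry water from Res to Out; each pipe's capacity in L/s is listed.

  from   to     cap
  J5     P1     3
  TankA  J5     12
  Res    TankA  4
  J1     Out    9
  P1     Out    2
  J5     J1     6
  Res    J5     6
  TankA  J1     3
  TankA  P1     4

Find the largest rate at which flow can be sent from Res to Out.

Augment Res→J5→J1→Out: bottleneck 6, flow now 6.
Augment Res→TankA→J1→Out: bottleneck 3, flow now 9.
Augment Res→TankA→P1→Out: bottleneck 1, flow now 10.
No augmenting path remains; maximum flow = 10.
In the residual graph, reachable from Res: {Res}.
Min-cut edges: Res→J5 (6), Res→TankA (4); capacity 6 + 4 = 10.
This cut is saturated, so no flow can exceed 10.

10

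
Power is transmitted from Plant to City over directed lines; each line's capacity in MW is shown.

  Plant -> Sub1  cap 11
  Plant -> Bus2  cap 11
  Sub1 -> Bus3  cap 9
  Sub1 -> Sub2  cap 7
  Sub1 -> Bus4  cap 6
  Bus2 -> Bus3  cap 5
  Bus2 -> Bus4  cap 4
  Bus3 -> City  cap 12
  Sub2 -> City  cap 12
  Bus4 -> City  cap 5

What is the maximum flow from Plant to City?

Augment Plant→Sub1→Bus3→City: bottleneck 9, flow now 9.
Augment Plant→Sub1→Sub2→City: bottleneck 2, flow now 11.
Augment Plant→Bus2→Bus3→City: bottleneck 3, flow now 14.
Augment Plant→Bus2→Bus4→City: bottleneck 4, flow now 18.
Augment Plant→Bus2→Bus3→Sub1→Sub2→City: bottleneck 2, flow now 20. (uses reverse residual edge)
No augmenting path remains; maximum flow = 20.
In the residual graph, reachable from Plant: {Plant, Bus2}.
Min-cut edges: Plant→Sub1 (11), Bus2→Bus3 (5), Bus2→Bus4 (4); capacity 11 + 5 + 4 = 20.
This cut is saturated, so no flow can exceed 20.

20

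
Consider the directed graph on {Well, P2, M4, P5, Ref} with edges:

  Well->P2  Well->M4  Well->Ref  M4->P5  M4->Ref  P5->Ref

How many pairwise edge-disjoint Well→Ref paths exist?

2

Assign every edge capacity 1; by Menger, the answer equals the max flow.
Path Well→Ref (+1); total 1.
Path Well→M4→Ref (+1); total 2.
No residual Well→Ref path; max flow = 2.
Certifying cut of size 2: {Well→M4, Well→Ref}.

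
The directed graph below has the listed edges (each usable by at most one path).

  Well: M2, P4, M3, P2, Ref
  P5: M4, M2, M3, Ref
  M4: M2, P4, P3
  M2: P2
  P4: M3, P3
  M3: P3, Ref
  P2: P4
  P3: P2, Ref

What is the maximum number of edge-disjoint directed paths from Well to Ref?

3

Assign every edge capacity 1; by Menger, the answer equals the max flow.
Path Well→Ref (+1); total 1.
Path Well→M3→Ref (+1); total 2.
Path Well→P4→P3→Ref (+1); total 3.
No residual Well→Ref path; max flow = 3.
Certifying cut of size 3: {M3→Ref, P3→Ref, Well→Ref}.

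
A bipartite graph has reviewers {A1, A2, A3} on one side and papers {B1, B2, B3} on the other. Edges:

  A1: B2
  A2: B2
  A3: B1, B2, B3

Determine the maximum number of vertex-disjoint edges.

2

Unit-capacity flow: source→left, listed edges, right→sink; max matching = max flow.
Augmenting path A1→B2 (+1); matched 1.
Augmenting path A3→B1 (+1); matched 2.
No augmenting path remains; maximum matching = 2.
König certificate: {A3, B2} is a vertex cover of size 2 (every listed pair touches it), so no matching can be larger.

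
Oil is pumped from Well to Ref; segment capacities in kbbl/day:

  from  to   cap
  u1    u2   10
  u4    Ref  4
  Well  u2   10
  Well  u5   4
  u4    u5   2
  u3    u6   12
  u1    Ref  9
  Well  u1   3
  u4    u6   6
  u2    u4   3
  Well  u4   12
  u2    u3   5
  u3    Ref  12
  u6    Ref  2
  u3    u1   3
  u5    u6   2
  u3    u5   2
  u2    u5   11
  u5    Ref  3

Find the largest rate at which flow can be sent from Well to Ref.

Augment Well→u1→Ref: bottleneck 3, flow now 3.
Augment Well→u4→Ref: bottleneck 4, flow now 7.
Augment Well→u5→Ref: bottleneck 3, flow now 10.
Augment Well→u2→u3→Ref: bottleneck 5, flow now 15.
Augment Well→u4→u6→Ref: bottleneck 2, flow now 17.
No augmenting path remains; maximum flow = 17.
In the residual graph, reachable from Well: {Well, u2, u4, u5, u6}.
Min-cut edges: Well→u1 (3), u2→u3 (5), u4→Ref (4), u5→Ref (3), u6→Ref (2); capacity 3 + 5 + 4 + 3 + 2 = 17.
This cut is saturated, so no flow can exceed 17.

17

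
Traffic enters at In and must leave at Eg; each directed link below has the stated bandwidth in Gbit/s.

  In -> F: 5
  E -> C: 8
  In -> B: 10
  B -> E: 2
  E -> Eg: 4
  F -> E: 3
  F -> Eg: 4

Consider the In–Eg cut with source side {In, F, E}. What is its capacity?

Edges leaving {In, F, E}: In→B (10), F→Eg (4), E→C (8), E→Eg (4).
Cut capacity = 10 + 4 + 8 + 4 = 26.

26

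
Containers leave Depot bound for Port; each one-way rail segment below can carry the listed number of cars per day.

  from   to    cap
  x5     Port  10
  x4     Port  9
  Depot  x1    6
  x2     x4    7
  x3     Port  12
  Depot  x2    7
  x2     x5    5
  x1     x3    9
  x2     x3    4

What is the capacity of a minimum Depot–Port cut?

Augment Depot→x1→x3→Port: bottleneck 6, flow now 6.
Augment Depot→x2→x3→Port: bottleneck 4, flow now 10.
Augment Depot→x2→x4→Port: bottleneck 3, flow now 13.
No augmenting path remains; maximum flow = 13.
By max-flow min-cut, the minimum cut capacity equals the max flow.
In the residual graph, reachable from Depot: {Depot}.
Min-cut edges: Depot→x1 (6), Depot→x2 (7); capacity 6 + 7 = 13.

13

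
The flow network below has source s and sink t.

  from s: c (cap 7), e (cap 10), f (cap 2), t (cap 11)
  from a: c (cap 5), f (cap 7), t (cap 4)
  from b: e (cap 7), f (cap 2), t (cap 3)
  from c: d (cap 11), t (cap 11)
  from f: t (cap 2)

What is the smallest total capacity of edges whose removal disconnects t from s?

Augment s→t: bottleneck 11, flow now 11.
Augment s→c→t: bottleneck 7, flow now 18.
Augment s→f→t: bottleneck 2, flow now 20.
No augmenting path remains; maximum flow = 20.
By max-flow min-cut, the minimum cut capacity equals the max flow.
In the residual graph, reachable from s: {s, e}.
Min-cut edges: s→c (7), s→f (2), s→t (11); capacity 7 + 2 + 11 = 20.

20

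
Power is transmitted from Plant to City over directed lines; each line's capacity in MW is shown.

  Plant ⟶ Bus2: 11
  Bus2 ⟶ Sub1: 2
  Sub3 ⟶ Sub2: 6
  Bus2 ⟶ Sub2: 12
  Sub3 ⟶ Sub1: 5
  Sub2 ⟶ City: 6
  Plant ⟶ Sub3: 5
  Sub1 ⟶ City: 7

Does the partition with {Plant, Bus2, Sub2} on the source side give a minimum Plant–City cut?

Yes — it is a minimum cut (capacity 13).

Given cut capacity: 5 + 2 + 6 = 13.
Augment Plant→Bus2→Sub2→City: bottleneck 6, flow now 6.
Augment Plant→Bus2→Sub1→City: bottleneck 2, flow now 8.
Augment Plant→Sub3→Sub1→City: bottleneck 5, flow now 13.
No augmenting path remains; maximum flow = 13.
Cut capacity 13 equals the max flow, so it is a minimum cut.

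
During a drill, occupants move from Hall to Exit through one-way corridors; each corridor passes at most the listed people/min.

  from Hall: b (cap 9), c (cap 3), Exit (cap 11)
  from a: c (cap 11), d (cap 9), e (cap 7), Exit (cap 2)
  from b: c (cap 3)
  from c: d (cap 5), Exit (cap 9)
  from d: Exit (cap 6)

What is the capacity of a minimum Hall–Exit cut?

Augment Hall→Exit: bottleneck 11, flow now 11.
Augment Hall→c→Exit: bottleneck 3, flow now 14.
Augment Hall→b→c→Exit: bottleneck 3, flow now 17.
No augmenting path remains; maximum flow = 17.
By max-flow min-cut, the minimum cut capacity equals the max flow.
In the residual graph, reachable from Hall: {Hall, b}.
Min-cut edges: Hall→c (3), Hall→Exit (11), b→c (3); capacity 3 + 11 + 3 = 17.

17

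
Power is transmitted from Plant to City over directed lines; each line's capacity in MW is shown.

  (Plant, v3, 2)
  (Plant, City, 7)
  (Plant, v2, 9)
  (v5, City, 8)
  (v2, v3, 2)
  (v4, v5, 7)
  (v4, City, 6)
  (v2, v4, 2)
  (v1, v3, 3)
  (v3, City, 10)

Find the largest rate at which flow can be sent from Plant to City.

Augment Plant→City: bottleneck 7, flow now 7.
Augment Plant→v3→City: bottleneck 2, flow now 9.
Augment Plant→v2→v3→City: bottleneck 2, flow now 11.
Augment Plant→v2→v4→City: bottleneck 2, flow now 13.
No augmenting path remains; maximum flow = 13.
In the residual graph, reachable from Plant: {Plant, v2}.
Min-cut edges: Plant→v3 (2), Plant→City (7), v2→v3 (2), v2→v4 (2); capacity 2 + 7 + 2 + 2 = 13.
This cut is saturated, so no flow can exceed 13.

13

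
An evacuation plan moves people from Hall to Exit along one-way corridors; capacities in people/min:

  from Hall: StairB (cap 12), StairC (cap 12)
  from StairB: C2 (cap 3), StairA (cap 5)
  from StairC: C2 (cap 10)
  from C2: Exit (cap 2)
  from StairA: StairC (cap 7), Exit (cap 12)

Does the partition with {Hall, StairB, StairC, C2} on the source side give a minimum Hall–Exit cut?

Given cut capacity: 5 + 2 = 7.
Augment Hall→StairB→C2→Exit: bottleneck 2, flow now 2.
Augment Hall→StairB→StairA→Exit: bottleneck 5, flow now 7.
No augmenting path remains; maximum flow = 7.
Cut capacity 7 equals the max flow, so it is a minimum cut.

Yes — it is a minimum cut (capacity 7).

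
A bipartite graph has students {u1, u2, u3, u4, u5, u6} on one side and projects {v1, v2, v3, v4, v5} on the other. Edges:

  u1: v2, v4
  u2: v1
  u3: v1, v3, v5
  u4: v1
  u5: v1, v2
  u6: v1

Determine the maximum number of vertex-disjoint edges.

4

Unit-capacity flow: source→left, listed edges, right→sink; max matching = max flow.
Augmenting path u1→v2 (+1); matched 1.
Augmenting path u2→v1 (+1); matched 2.
Augmenting path u3→v3 (+1); matched 3.
Augmenting path u5→v2→u1→v4 (+1); matched 4.
No augmenting path remains; maximum matching = 4.
König certificate: {u1, u3, u5, v1} is a vertex cover of size 4 (every listed pair touches it), so no matching can be larger.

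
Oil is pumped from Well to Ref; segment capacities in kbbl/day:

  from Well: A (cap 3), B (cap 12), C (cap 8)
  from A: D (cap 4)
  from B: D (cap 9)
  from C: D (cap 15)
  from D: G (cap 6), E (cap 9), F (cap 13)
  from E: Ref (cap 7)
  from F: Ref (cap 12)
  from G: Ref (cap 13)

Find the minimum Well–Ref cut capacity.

Augment Well→A→D→E→Ref: bottleneck 3, flow now 3.
Augment Well→B→D→E→Ref: bottleneck 4, flow now 7.
Augment Well→B→D→F→Ref: bottleneck 5, flow now 12.
Augment Well→C→D→F→Ref: bottleneck 7, flow now 19.
Augment Well→C→D→G→Ref: bottleneck 1, flow now 20.
No augmenting path remains; maximum flow = 20.
By max-flow min-cut, the minimum cut capacity equals the max flow.
In the residual graph, reachable from Well: {Well, B}.
Min-cut edges: Well→A (3), Well→C (8), B→D (9); capacity 3 + 8 + 9 = 20.

20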